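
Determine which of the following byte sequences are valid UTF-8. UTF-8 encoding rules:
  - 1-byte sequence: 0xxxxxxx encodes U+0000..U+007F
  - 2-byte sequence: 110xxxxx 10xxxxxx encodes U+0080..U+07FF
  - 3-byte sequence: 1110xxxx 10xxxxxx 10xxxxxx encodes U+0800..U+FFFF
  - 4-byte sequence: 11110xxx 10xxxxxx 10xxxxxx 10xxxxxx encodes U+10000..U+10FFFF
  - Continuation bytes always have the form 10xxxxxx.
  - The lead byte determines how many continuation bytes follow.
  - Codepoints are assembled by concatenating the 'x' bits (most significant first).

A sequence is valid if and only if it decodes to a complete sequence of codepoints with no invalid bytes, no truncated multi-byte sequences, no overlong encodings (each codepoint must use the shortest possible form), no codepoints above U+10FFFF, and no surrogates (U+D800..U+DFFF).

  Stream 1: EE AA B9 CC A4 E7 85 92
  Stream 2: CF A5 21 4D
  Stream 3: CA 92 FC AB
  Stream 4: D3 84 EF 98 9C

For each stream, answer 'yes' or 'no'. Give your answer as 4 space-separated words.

Stream 1: decodes cleanly. VALID
Stream 2: decodes cleanly. VALID
Stream 3: error at byte offset 2. INVALID
Stream 4: decodes cleanly. VALID

Answer: yes yes no yes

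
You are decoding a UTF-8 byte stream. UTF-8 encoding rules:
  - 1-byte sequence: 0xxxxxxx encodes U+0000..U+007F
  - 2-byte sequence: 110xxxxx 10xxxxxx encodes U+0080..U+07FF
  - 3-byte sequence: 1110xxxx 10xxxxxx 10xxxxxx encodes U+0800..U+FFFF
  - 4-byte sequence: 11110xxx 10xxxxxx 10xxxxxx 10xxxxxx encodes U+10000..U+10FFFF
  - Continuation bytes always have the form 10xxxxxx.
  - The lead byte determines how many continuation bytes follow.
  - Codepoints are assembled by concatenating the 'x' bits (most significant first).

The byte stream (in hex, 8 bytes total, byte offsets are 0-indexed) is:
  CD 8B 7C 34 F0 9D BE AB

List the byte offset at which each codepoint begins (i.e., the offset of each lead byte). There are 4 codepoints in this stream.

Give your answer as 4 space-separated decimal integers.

Byte[0]=CD: 2-byte lead, need 1 cont bytes. acc=0xD
Byte[1]=8B: continuation. acc=(acc<<6)|0x0B=0x34B
Completed: cp=U+034B (starts at byte 0)
Byte[2]=7C: 1-byte ASCII. cp=U+007C
Byte[3]=34: 1-byte ASCII. cp=U+0034
Byte[4]=F0: 4-byte lead, need 3 cont bytes. acc=0x0
Byte[5]=9D: continuation. acc=(acc<<6)|0x1D=0x1D
Byte[6]=BE: continuation. acc=(acc<<6)|0x3E=0x77E
Byte[7]=AB: continuation. acc=(acc<<6)|0x2B=0x1DFAB
Completed: cp=U+1DFAB (starts at byte 4)

Answer: 0 2 3 4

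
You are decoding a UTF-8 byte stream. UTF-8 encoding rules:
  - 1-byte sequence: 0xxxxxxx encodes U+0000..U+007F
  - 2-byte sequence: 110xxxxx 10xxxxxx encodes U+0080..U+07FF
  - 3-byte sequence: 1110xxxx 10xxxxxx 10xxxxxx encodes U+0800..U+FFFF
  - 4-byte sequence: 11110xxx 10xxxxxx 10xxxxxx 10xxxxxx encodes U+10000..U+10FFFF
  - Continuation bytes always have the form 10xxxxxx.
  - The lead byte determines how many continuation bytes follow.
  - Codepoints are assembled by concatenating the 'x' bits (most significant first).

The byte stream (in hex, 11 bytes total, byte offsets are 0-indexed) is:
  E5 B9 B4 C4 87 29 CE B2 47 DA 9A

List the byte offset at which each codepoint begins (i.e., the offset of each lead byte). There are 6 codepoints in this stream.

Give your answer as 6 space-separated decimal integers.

Byte[0]=E5: 3-byte lead, need 2 cont bytes. acc=0x5
Byte[1]=B9: continuation. acc=(acc<<6)|0x39=0x179
Byte[2]=B4: continuation. acc=(acc<<6)|0x34=0x5E74
Completed: cp=U+5E74 (starts at byte 0)
Byte[3]=C4: 2-byte lead, need 1 cont bytes. acc=0x4
Byte[4]=87: continuation. acc=(acc<<6)|0x07=0x107
Completed: cp=U+0107 (starts at byte 3)
Byte[5]=29: 1-byte ASCII. cp=U+0029
Byte[6]=CE: 2-byte lead, need 1 cont bytes. acc=0xE
Byte[7]=B2: continuation. acc=(acc<<6)|0x32=0x3B2
Completed: cp=U+03B2 (starts at byte 6)
Byte[8]=47: 1-byte ASCII. cp=U+0047
Byte[9]=DA: 2-byte lead, need 1 cont bytes. acc=0x1A
Byte[10]=9A: continuation. acc=(acc<<6)|0x1A=0x69A
Completed: cp=U+069A (starts at byte 9)

Answer: 0 3 5 6 8 9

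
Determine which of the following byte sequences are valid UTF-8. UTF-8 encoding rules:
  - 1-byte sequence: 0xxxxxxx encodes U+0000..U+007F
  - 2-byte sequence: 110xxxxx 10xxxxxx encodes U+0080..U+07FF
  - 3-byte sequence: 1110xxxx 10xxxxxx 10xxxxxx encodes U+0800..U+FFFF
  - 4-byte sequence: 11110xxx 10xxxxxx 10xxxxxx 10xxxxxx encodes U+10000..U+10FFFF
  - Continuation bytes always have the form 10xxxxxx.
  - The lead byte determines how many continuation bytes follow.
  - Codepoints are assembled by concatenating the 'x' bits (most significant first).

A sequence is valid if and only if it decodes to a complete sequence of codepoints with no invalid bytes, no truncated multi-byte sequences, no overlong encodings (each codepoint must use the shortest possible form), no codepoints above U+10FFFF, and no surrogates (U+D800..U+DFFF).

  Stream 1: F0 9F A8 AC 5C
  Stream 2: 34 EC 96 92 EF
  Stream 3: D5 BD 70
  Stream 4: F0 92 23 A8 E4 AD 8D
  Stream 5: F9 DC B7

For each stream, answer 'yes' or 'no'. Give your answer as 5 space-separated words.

Stream 1: decodes cleanly. VALID
Stream 2: error at byte offset 5. INVALID
Stream 3: decodes cleanly. VALID
Stream 4: error at byte offset 2. INVALID
Stream 5: error at byte offset 0. INVALID

Answer: yes no yes no no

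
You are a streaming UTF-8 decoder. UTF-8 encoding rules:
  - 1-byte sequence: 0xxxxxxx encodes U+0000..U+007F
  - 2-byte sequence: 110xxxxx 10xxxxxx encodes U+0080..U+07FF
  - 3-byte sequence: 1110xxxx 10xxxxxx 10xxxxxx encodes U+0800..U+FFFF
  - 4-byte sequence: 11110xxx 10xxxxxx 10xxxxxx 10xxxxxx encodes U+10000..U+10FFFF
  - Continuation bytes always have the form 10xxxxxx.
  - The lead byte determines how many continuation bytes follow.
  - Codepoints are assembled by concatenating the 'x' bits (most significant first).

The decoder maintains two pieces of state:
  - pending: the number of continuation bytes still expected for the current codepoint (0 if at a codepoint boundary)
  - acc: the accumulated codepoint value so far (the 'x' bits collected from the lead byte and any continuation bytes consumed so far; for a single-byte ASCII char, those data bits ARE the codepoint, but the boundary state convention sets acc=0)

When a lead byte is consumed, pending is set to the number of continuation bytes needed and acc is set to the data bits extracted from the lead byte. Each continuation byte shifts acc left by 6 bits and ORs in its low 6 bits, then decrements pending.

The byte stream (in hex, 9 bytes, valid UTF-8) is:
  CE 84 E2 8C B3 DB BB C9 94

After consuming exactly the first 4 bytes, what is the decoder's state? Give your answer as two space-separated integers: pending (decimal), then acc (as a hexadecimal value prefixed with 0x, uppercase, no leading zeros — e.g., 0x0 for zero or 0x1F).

Answer: 1 0x8C

Derivation:
Byte[0]=CE: 2-byte lead. pending=1, acc=0xE
Byte[1]=84: continuation. acc=(acc<<6)|0x04=0x384, pending=0
Byte[2]=E2: 3-byte lead. pending=2, acc=0x2
Byte[3]=8C: continuation. acc=(acc<<6)|0x0C=0x8C, pending=1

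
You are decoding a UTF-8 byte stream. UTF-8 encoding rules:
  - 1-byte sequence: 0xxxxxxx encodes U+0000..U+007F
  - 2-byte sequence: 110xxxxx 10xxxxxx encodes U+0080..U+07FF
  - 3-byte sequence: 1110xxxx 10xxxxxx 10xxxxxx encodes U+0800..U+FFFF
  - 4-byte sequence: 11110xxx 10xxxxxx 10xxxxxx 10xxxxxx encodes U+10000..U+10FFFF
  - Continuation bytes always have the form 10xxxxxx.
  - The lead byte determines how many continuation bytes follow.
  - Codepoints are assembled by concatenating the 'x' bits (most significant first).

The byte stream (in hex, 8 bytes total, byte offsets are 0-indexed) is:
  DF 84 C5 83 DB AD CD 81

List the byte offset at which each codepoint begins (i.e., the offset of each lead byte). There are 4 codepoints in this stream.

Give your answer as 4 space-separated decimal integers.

Answer: 0 2 4 6

Derivation:
Byte[0]=DF: 2-byte lead, need 1 cont bytes. acc=0x1F
Byte[1]=84: continuation. acc=(acc<<6)|0x04=0x7C4
Completed: cp=U+07C4 (starts at byte 0)
Byte[2]=C5: 2-byte lead, need 1 cont bytes. acc=0x5
Byte[3]=83: continuation. acc=(acc<<6)|0x03=0x143
Completed: cp=U+0143 (starts at byte 2)
Byte[4]=DB: 2-byte lead, need 1 cont bytes. acc=0x1B
Byte[5]=AD: continuation. acc=(acc<<6)|0x2D=0x6ED
Completed: cp=U+06ED (starts at byte 4)
Byte[6]=CD: 2-byte lead, need 1 cont bytes. acc=0xD
Byte[7]=81: continuation. acc=(acc<<6)|0x01=0x341
Completed: cp=U+0341 (starts at byte 6)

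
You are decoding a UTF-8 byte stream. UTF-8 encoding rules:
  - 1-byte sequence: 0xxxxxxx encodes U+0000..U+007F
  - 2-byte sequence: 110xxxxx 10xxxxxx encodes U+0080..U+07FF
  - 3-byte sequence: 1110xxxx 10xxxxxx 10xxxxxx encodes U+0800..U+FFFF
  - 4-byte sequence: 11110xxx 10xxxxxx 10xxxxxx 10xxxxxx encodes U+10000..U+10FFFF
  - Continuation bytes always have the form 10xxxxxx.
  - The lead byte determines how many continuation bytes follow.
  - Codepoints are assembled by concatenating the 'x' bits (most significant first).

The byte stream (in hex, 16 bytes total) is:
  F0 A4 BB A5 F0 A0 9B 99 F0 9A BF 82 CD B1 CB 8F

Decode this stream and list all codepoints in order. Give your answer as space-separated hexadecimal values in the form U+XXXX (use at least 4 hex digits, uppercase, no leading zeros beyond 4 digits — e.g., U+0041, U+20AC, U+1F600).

Byte[0]=F0: 4-byte lead, need 3 cont bytes. acc=0x0
Byte[1]=A4: continuation. acc=(acc<<6)|0x24=0x24
Byte[2]=BB: continuation. acc=(acc<<6)|0x3B=0x93B
Byte[3]=A5: continuation. acc=(acc<<6)|0x25=0x24EE5
Completed: cp=U+24EE5 (starts at byte 0)
Byte[4]=F0: 4-byte lead, need 3 cont bytes. acc=0x0
Byte[5]=A0: continuation. acc=(acc<<6)|0x20=0x20
Byte[6]=9B: continuation. acc=(acc<<6)|0x1B=0x81B
Byte[7]=99: continuation. acc=(acc<<6)|0x19=0x206D9
Completed: cp=U+206D9 (starts at byte 4)
Byte[8]=F0: 4-byte lead, need 3 cont bytes. acc=0x0
Byte[9]=9A: continuation. acc=(acc<<6)|0x1A=0x1A
Byte[10]=BF: continuation. acc=(acc<<6)|0x3F=0x6BF
Byte[11]=82: continuation. acc=(acc<<6)|0x02=0x1AFC2
Completed: cp=U+1AFC2 (starts at byte 8)
Byte[12]=CD: 2-byte lead, need 1 cont bytes. acc=0xD
Byte[13]=B1: continuation. acc=(acc<<6)|0x31=0x371
Completed: cp=U+0371 (starts at byte 12)
Byte[14]=CB: 2-byte lead, need 1 cont bytes. acc=0xB
Byte[15]=8F: continuation. acc=(acc<<6)|0x0F=0x2CF
Completed: cp=U+02CF (starts at byte 14)

Answer: U+24EE5 U+206D9 U+1AFC2 U+0371 U+02CF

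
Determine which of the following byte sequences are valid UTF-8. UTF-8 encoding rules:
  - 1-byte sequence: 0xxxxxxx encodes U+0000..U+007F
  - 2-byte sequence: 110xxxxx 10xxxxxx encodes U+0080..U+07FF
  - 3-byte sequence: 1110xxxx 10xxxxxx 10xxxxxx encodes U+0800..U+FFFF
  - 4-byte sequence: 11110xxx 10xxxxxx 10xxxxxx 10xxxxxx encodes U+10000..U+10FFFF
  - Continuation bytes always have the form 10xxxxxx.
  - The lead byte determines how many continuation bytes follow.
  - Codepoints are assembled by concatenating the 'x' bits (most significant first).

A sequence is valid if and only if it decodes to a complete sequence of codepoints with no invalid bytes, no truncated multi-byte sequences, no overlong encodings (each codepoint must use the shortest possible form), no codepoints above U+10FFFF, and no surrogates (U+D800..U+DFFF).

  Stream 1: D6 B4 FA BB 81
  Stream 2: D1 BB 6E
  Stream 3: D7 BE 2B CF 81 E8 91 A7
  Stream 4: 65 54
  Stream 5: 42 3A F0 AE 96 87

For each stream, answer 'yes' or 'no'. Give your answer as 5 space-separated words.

Answer: no yes yes yes yes

Derivation:
Stream 1: error at byte offset 2. INVALID
Stream 2: decodes cleanly. VALID
Stream 3: decodes cleanly. VALID
Stream 4: decodes cleanly. VALID
Stream 5: decodes cleanly. VALID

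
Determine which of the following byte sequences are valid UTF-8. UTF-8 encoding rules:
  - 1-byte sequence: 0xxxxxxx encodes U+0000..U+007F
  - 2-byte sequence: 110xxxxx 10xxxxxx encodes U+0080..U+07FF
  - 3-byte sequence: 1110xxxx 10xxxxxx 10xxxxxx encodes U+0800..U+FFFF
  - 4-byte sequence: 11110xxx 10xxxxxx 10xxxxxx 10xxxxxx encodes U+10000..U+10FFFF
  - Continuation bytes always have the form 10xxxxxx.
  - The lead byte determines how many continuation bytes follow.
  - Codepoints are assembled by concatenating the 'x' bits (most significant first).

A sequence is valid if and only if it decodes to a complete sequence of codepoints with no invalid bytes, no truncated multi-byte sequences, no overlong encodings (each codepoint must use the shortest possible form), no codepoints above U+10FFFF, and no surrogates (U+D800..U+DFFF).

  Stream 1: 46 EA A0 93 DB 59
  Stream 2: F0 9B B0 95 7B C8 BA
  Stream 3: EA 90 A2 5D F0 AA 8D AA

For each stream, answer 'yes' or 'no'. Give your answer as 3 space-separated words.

Stream 1: error at byte offset 5. INVALID
Stream 2: decodes cleanly. VALID
Stream 3: decodes cleanly. VALID

Answer: no yes yes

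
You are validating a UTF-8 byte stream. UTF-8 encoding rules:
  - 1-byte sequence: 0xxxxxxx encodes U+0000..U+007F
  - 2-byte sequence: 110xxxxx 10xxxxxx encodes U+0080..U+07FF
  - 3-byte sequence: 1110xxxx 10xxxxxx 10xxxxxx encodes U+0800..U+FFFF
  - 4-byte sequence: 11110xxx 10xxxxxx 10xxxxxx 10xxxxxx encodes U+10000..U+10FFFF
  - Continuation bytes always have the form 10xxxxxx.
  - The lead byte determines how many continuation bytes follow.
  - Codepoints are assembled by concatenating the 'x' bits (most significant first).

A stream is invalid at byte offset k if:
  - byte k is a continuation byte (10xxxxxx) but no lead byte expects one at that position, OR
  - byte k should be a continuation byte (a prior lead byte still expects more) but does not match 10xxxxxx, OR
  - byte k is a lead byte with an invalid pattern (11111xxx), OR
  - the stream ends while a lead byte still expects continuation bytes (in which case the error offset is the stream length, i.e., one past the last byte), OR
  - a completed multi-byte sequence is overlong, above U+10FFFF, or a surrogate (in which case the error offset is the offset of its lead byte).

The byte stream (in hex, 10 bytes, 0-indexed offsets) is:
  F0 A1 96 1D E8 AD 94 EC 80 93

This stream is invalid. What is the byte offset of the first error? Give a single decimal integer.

Answer: 3

Derivation:
Byte[0]=F0: 4-byte lead, need 3 cont bytes. acc=0x0
Byte[1]=A1: continuation. acc=(acc<<6)|0x21=0x21
Byte[2]=96: continuation. acc=(acc<<6)|0x16=0x856
Byte[3]=1D: expected 10xxxxxx continuation. INVALID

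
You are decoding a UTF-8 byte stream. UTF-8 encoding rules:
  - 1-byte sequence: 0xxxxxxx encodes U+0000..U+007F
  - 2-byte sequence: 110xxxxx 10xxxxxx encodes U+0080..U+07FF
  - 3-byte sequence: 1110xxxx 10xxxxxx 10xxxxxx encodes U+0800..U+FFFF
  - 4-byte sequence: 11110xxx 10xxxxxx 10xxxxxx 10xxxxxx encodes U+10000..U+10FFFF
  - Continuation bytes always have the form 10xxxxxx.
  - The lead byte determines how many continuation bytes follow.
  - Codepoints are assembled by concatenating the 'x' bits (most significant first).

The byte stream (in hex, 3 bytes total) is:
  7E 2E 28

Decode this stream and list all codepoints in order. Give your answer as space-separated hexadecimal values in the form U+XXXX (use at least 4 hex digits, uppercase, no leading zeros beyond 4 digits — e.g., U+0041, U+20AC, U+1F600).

Answer: U+007E U+002E U+0028

Derivation:
Byte[0]=7E: 1-byte ASCII. cp=U+007E
Byte[1]=2E: 1-byte ASCII. cp=U+002E
Byte[2]=28: 1-byte ASCII. cp=U+0028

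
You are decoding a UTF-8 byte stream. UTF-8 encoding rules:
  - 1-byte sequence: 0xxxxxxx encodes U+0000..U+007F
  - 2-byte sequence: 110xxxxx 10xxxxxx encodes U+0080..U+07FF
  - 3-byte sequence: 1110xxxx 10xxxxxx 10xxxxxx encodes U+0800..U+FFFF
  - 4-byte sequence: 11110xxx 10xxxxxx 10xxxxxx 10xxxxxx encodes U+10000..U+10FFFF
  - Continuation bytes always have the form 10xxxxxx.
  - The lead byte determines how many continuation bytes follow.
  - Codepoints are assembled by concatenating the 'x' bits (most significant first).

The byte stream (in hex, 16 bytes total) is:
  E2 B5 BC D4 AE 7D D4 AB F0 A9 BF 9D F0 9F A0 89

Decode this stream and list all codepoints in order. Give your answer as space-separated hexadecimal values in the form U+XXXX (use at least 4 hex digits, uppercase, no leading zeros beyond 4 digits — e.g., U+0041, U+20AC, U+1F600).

Byte[0]=E2: 3-byte lead, need 2 cont bytes. acc=0x2
Byte[1]=B5: continuation. acc=(acc<<6)|0x35=0xB5
Byte[2]=BC: continuation. acc=(acc<<6)|0x3C=0x2D7C
Completed: cp=U+2D7C (starts at byte 0)
Byte[3]=D4: 2-byte lead, need 1 cont bytes. acc=0x14
Byte[4]=AE: continuation. acc=(acc<<6)|0x2E=0x52E
Completed: cp=U+052E (starts at byte 3)
Byte[5]=7D: 1-byte ASCII. cp=U+007D
Byte[6]=D4: 2-byte lead, need 1 cont bytes. acc=0x14
Byte[7]=AB: continuation. acc=(acc<<6)|0x2B=0x52B
Completed: cp=U+052B (starts at byte 6)
Byte[8]=F0: 4-byte lead, need 3 cont bytes. acc=0x0
Byte[9]=A9: continuation. acc=(acc<<6)|0x29=0x29
Byte[10]=BF: continuation. acc=(acc<<6)|0x3F=0xA7F
Byte[11]=9D: continuation. acc=(acc<<6)|0x1D=0x29FDD
Completed: cp=U+29FDD (starts at byte 8)
Byte[12]=F0: 4-byte lead, need 3 cont bytes. acc=0x0
Byte[13]=9F: continuation. acc=(acc<<6)|0x1F=0x1F
Byte[14]=A0: continuation. acc=(acc<<6)|0x20=0x7E0
Byte[15]=89: continuation. acc=(acc<<6)|0x09=0x1F809
Completed: cp=U+1F809 (starts at byte 12)

Answer: U+2D7C U+052E U+007D U+052B U+29FDD U+1F809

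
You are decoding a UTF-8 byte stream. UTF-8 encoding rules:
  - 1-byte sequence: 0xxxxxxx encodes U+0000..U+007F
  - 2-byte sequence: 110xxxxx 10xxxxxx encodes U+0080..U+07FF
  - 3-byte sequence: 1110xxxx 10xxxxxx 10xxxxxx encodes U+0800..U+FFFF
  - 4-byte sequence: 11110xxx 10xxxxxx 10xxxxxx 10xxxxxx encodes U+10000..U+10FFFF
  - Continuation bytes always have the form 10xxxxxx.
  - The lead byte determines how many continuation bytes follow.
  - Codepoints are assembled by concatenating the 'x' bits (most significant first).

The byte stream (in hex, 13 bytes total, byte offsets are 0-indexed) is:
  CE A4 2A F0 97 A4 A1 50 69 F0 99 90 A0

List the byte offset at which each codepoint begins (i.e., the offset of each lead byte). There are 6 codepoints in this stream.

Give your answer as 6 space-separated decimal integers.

Byte[0]=CE: 2-byte lead, need 1 cont bytes. acc=0xE
Byte[1]=A4: continuation. acc=(acc<<6)|0x24=0x3A4
Completed: cp=U+03A4 (starts at byte 0)
Byte[2]=2A: 1-byte ASCII. cp=U+002A
Byte[3]=F0: 4-byte lead, need 3 cont bytes. acc=0x0
Byte[4]=97: continuation. acc=(acc<<6)|0x17=0x17
Byte[5]=A4: continuation. acc=(acc<<6)|0x24=0x5E4
Byte[6]=A1: continuation. acc=(acc<<6)|0x21=0x17921
Completed: cp=U+17921 (starts at byte 3)
Byte[7]=50: 1-byte ASCII. cp=U+0050
Byte[8]=69: 1-byte ASCII. cp=U+0069
Byte[9]=F0: 4-byte lead, need 3 cont bytes. acc=0x0
Byte[10]=99: continuation. acc=(acc<<6)|0x19=0x19
Byte[11]=90: continuation. acc=(acc<<6)|0x10=0x650
Byte[12]=A0: continuation. acc=(acc<<6)|0x20=0x19420
Completed: cp=U+19420 (starts at byte 9)

Answer: 0 2 3 7 8 9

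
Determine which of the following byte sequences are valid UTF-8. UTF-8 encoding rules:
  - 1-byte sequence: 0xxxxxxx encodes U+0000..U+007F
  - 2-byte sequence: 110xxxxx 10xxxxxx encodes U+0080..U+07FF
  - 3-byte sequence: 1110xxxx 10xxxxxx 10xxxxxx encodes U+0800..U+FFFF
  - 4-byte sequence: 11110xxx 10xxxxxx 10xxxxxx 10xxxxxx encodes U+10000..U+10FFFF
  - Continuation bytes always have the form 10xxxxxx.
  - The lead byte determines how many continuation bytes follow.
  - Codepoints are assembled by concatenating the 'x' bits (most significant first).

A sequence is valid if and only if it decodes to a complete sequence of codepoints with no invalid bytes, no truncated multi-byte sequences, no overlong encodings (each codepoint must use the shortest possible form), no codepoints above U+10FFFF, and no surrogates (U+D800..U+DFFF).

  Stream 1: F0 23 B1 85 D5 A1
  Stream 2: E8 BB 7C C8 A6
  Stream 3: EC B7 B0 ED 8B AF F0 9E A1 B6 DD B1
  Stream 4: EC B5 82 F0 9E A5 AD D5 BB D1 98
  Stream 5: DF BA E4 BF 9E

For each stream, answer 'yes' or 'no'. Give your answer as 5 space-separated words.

Answer: no no yes yes yes

Derivation:
Stream 1: error at byte offset 1. INVALID
Stream 2: error at byte offset 2. INVALID
Stream 3: decodes cleanly. VALID
Stream 4: decodes cleanly. VALID
Stream 5: decodes cleanly. VALID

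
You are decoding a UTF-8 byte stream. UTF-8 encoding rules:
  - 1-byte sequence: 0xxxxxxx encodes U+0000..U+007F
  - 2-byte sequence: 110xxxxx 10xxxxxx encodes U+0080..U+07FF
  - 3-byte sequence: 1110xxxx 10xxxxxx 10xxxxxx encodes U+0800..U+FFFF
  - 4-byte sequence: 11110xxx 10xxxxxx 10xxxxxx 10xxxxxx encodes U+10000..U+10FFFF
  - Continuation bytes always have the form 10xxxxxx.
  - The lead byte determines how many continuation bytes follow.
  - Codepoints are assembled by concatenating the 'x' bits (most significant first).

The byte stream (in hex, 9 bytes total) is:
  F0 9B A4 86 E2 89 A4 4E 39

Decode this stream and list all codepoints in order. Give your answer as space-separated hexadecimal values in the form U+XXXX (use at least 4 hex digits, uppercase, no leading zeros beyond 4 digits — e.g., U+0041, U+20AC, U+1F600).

Byte[0]=F0: 4-byte lead, need 3 cont bytes. acc=0x0
Byte[1]=9B: continuation. acc=(acc<<6)|0x1B=0x1B
Byte[2]=A4: continuation. acc=(acc<<6)|0x24=0x6E4
Byte[3]=86: continuation. acc=(acc<<6)|0x06=0x1B906
Completed: cp=U+1B906 (starts at byte 0)
Byte[4]=E2: 3-byte lead, need 2 cont bytes. acc=0x2
Byte[5]=89: continuation. acc=(acc<<6)|0x09=0x89
Byte[6]=A4: continuation. acc=(acc<<6)|0x24=0x2264
Completed: cp=U+2264 (starts at byte 4)
Byte[7]=4E: 1-byte ASCII. cp=U+004E
Byte[8]=39: 1-byte ASCII. cp=U+0039

Answer: U+1B906 U+2264 U+004E U+0039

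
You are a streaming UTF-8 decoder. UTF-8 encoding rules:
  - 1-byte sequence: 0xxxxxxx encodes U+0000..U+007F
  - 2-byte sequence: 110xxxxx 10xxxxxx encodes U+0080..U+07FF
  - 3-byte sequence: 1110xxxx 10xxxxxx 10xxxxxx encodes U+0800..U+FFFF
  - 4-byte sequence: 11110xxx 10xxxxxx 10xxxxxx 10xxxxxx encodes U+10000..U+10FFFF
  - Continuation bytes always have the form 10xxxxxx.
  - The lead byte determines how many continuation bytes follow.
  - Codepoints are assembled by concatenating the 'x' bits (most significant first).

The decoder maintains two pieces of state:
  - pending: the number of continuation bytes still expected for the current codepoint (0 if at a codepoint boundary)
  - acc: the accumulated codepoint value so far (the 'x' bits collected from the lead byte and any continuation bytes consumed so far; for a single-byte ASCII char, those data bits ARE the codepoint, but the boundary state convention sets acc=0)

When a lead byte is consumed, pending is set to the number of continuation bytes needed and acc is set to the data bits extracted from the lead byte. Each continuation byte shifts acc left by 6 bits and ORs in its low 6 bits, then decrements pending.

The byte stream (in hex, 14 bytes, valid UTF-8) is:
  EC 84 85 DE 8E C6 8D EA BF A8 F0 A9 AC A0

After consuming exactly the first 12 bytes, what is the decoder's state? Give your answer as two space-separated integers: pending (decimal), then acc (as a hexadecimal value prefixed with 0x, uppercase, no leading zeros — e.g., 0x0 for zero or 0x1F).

Answer: 2 0x29

Derivation:
Byte[0]=EC: 3-byte lead. pending=2, acc=0xC
Byte[1]=84: continuation. acc=(acc<<6)|0x04=0x304, pending=1
Byte[2]=85: continuation. acc=(acc<<6)|0x05=0xC105, pending=0
Byte[3]=DE: 2-byte lead. pending=1, acc=0x1E
Byte[4]=8E: continuation. acc=(acc<<6)|0x0E=0x78E, pending=0
Byte[5]=C6: 2-byte lead. pending=1, acc=0x6
Byte[6]=8D: continuation. acc=(acc<<6)|0x0D=0x18D, pending=0
Byte[7]=EA: 3-byte lead. pending=2, acc=0xA
Byte[8]=BF: continuation. acc=(acc<<6)|0x3F=0x2BF, pending=1
Byte[9]=A8: continuation. acc=(acc<<6)|0x28=0xAFE8, pending=0
Byte[10]=F0: 4-byte lead. pending=3, acc=0x0
Byte[11]=A9: continuation. acc=(acc<<6)|0x29=0x29, pending=2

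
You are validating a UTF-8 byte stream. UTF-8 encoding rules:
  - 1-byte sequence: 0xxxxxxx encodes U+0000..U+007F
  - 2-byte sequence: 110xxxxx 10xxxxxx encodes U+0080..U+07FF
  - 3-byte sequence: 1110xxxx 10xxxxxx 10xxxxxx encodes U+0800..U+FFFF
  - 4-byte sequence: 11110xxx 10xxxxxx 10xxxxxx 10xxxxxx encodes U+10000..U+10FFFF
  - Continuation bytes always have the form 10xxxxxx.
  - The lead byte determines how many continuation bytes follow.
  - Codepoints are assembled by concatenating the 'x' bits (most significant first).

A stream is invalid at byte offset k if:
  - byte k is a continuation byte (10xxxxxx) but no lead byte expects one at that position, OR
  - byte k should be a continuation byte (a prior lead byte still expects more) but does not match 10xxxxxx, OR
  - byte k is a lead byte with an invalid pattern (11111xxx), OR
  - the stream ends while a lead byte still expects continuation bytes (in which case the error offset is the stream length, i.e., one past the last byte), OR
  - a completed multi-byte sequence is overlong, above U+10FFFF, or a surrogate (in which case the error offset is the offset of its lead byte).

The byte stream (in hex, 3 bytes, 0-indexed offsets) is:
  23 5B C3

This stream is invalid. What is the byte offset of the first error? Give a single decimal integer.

Byte[0]=23: 1-byte ASCII. cp=U+0023
Byte[1]=5B: 1-byte ASCII. cp=U+005B
Byte[2]=C3: 2-byte lead, need 1 cont bytes. acc=0x3
Byte[3]: stream ended, expected continuation. INVALID

Answer: 3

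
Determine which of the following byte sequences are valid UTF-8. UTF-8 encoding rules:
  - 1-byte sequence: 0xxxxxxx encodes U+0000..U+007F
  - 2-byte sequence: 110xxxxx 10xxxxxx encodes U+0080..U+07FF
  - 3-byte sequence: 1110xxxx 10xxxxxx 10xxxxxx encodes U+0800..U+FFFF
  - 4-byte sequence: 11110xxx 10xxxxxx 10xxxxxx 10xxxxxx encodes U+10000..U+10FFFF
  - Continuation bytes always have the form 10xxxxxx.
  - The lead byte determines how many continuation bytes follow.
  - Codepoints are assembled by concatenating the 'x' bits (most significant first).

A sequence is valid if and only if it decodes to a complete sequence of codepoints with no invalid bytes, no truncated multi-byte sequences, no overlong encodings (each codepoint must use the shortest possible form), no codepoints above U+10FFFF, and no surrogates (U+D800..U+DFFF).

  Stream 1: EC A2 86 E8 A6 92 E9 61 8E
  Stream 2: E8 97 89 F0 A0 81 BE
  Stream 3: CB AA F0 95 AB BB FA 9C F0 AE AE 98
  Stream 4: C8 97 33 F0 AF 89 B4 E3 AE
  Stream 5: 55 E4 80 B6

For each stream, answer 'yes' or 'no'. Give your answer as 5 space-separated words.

Answer: no yes no no yes

Derivation:
Stream 1: error at byte offset 7. INVALID
Stream 2: decodes cleanly. VALID
Stream 3: error at byte offset 6. INVALID
Stream 4: error at byte offset 9. INVALID
Stream 5: decodes cleanly. VALID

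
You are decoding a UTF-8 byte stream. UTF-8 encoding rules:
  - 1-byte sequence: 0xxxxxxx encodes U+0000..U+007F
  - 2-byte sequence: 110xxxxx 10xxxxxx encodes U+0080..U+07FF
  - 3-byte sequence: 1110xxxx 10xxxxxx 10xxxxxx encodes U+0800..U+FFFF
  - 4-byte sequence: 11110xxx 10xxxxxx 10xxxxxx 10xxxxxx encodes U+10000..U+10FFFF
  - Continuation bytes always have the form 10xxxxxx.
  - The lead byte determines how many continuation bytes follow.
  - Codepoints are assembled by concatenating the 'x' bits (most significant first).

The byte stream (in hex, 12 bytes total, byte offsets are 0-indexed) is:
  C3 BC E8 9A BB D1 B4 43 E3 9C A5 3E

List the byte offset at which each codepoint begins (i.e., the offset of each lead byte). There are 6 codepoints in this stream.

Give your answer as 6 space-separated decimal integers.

Answer: 0 2 5 7 8 11

Derivation:
Byte[0]=C3: 2-byte lead, need 1 cont bytes. acc=0x3
Byte[1]=BC: continuation. acc=(acc<<6)|0x3C=0xFC
Completed: cp=U+00FC (starts at byte 0)
Byte[2]=E8: 3-byte lead, need 2 cont bytes. acc=0x8
Byte[3]=9A: continuation. acc=(acc<<6)|0x1A=0x21A
Byte[4]=BB: continuation. acc=(acc<<6)|0x3B=0x86BB
Completed: cp=U+86BB (starts at byte 2)
Byte[5]=D1: 2-byte lead, need 1 cont bytes. acc=0x11
Byte[6]=B4: continuation. acc=(acc<<6)|0x34=0x474
Completed: cp=U+0474 (starts at byte 5)
Byte[7]=43: 1-byte ASCII. cp=U+0043
Byte[8]=E3: 3-byte lead, need 2 cont bytes. acc=0x3
Byte[9]=9C: continuation. acc=(acc<<6)|0x1C=0xDC
Byte[10]=A5: continuation. acc=(acc<<6)|0x25=0x3725
Completed: cp=U+3725 (starts at byte 8)
Byte[11]=3E: 1-byte ASCII. cp=U+003E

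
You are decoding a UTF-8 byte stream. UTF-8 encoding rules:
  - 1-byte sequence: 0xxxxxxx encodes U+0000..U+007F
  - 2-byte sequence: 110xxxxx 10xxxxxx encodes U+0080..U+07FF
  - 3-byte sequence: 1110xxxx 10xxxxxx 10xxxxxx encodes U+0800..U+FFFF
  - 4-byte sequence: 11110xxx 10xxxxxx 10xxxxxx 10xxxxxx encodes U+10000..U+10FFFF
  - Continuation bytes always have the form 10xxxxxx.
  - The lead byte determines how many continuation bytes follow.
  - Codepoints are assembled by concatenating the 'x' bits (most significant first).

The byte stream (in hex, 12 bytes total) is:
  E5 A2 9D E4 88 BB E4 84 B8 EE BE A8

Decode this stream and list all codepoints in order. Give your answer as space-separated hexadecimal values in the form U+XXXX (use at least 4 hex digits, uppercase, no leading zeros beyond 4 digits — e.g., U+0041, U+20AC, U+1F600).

Byte[0]=E5: 3-byte lead, need 2 cont bytes. acc=0x5
Byte[1]=A2: continuation. acc=(acc<<6)|0x22=0x162
Byte[2]=9D: continuation. acc=(acc<<6)|0x1D=0x589D
Completed: cp=U+589D (starts at byte 0)
Byte[3]=E4: 3-byte lead, need 2 cont bytes. acc=0x4
Byte[4]=88: continuation. acc=(acc<<6)|0x08=0x108
Byte[5]=BB: continuation. acc=(acc<<6)|0x3B=0x423B
Completed: cp=U+423B (starts at byte 3)
Byte[6]=E4: 3-byte lead, need 2 cont bytes. acc=0x4
Byte[7]=84: continuation. acc=(acc<<6)|0x04=0x104
Byte[8]=B8: continuation. acc=(acc<<6)|0x38=0x4138
Completed: cp=U+4138 (starts at byte 6)
Byte[9]=EE: 3-byte lead, need 2 cont bytes. acc=0xE
Byte[10]=BE: continuation. acc=(acc<<6)|0x3E=0x3BE
Byte[11]=A8: continuation. acc=(acc<<6)|0x28=0xEFA8
Completed: cp=U+EFA8 (starts at byte 9)

Answer: U+589D U+423B U+4138 U+EFA8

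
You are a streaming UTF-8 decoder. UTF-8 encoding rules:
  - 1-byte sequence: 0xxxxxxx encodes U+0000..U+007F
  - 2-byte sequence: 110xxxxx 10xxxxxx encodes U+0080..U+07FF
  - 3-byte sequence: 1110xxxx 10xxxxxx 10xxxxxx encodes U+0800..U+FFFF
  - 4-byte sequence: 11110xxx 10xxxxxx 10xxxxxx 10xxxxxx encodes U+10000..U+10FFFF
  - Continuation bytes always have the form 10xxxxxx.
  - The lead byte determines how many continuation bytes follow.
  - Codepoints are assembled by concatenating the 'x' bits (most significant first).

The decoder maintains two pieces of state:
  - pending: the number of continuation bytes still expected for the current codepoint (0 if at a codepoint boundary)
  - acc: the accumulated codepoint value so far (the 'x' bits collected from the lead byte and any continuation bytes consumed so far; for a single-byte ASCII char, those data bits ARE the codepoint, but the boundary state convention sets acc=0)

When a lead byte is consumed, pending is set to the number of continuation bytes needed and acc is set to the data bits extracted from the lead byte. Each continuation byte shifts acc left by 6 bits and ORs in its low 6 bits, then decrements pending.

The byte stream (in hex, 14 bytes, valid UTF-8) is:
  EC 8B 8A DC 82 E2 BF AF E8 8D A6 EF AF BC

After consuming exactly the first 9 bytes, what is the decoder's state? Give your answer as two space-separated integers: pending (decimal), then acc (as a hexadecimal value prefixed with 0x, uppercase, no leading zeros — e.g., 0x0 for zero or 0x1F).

Answer: 2 0x8

Derivation:
Byte[0]=EC: 3-byte lead. pending=2, acc=0xC
Byte[1]=8B: continuation. acc=(acc<<6)|0x0B=0x30B, pending=1
Byte[2]=8A: continuation. acc=(acc<<6)|0x0A=0xC2CA, pending=0
Byte[3]=DC: 2-byte lead. pending=1, acc=0x1C
Byte[4]=82: continuation. acc=(acc<<6)|0x02=0x702, pending=0
Byte[5]=E2: 3-byte lead. pending=2, acc=0x2
Byte[6]=BF: continuation. acc=(acc<<6)|0x3F=0xBF, pending=1
Byte[7]=AF: continuation. acc=(acc<<6)|0x2F=0x2FEF, pending=0
Byte[8]=E8: 3-byte lead. pending=2, acc=0x8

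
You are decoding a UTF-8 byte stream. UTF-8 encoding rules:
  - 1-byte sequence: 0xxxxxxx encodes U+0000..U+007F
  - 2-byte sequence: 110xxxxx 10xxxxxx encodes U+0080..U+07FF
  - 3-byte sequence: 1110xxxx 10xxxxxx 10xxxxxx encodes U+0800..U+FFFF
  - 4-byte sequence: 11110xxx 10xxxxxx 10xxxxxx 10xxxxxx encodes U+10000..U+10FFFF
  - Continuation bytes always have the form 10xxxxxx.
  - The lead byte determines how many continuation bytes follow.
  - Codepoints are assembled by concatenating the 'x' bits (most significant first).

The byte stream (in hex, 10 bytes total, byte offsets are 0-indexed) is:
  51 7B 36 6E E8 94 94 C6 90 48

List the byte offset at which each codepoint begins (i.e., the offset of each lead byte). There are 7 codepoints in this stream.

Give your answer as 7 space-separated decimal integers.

Byte[0]=51: 1-byte ASCII. cp=U+0051
Byte[1]=7B: 1-byte ASCII. cp=U+007B
Byte[2]=36: 1-byte ASCII. cp=U+0036
Byte[3]=6E: 1-byte ASCII. cp=U+006E
Byte[4]=E8: 3-byte lead, need 2 cont bytes. acc=0x8
Byte[5]=94: continuation. acc=(acc<<6)|0x14=0x214
Byte[6]=94: continuation. acc=(acc<<6)|0x14=0x8514
Completed: cp=U+8514 (starts at byte 4)
Byte[7]=C6: 2-byte lead, need 1 cont bytes. acc=0x6
Byte[8]=90: continuation. acc=(acc<<6)|0x10=0x190
Completed: cp=U+0190 (starts at byte 7)
Byte[9]=48: 1-byte ASCII. cp=U+0048

Answer: 0 1 2 3 4 7 9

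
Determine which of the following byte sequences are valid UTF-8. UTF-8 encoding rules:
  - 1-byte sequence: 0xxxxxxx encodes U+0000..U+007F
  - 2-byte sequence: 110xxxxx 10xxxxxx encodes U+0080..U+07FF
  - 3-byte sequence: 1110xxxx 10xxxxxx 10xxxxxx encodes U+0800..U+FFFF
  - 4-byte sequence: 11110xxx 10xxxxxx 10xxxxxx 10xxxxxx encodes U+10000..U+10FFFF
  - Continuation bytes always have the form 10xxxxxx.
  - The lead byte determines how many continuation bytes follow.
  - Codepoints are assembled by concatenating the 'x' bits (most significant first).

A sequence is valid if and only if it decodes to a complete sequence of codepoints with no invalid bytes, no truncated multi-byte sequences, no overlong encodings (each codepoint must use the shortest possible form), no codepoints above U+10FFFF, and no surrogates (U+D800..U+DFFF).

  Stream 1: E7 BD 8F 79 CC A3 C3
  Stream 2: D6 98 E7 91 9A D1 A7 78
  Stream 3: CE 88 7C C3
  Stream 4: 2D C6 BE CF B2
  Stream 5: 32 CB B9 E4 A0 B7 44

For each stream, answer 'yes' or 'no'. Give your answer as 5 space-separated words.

Stream 1: error at byte offset 7. INVALID
Stream 2: decodes cleanly. VALID
Stream 3: error at byte offset 4. INVALID
Stream 4: decodes cleanly. VALID
Stream 5: decodes cleanly. VALID

Answer: no yes no yes yes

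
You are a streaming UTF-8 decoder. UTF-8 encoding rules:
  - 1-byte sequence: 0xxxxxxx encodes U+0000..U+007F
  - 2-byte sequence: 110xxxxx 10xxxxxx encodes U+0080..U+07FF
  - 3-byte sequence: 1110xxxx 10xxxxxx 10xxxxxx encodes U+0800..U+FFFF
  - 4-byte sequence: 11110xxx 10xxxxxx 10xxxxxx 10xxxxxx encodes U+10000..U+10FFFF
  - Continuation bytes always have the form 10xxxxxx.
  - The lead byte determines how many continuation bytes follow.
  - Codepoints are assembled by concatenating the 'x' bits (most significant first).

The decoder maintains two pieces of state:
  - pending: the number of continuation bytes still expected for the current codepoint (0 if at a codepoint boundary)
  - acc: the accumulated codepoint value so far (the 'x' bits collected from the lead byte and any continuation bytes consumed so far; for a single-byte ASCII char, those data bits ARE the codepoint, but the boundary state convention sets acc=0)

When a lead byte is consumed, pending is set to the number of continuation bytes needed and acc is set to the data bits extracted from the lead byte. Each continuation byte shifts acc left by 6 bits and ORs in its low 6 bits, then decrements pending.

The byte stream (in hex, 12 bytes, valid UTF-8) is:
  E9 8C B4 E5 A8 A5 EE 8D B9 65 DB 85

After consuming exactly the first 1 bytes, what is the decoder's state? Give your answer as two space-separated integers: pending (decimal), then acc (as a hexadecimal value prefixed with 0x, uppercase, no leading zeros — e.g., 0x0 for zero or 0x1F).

Byte[0]=E9: 3-byte lead. pending=2, acc=0x9

Answer: 2 0x9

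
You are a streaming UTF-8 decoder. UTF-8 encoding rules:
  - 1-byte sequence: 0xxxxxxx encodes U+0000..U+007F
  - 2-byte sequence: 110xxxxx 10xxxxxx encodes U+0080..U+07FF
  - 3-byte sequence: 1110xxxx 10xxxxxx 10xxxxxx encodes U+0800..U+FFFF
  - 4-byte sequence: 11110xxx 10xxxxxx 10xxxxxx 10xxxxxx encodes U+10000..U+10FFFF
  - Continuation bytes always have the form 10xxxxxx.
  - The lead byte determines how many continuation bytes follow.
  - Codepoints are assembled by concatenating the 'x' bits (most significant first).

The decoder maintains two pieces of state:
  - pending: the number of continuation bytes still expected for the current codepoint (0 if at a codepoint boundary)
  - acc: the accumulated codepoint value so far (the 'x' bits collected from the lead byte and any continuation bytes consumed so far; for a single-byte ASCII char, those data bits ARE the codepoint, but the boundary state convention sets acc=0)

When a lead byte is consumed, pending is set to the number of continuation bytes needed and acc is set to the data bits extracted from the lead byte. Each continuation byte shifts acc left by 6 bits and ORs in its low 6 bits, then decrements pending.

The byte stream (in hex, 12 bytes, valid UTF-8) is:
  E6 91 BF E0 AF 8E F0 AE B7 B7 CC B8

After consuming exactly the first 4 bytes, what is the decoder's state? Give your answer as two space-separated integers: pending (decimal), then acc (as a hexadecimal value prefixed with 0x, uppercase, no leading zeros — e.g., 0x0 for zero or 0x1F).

Byte[0]=E6: 3-byte lead. pending=2, acc=0x6
Byte[1]=91: continuation. acc=(acc<<6)|0x11=0x191, pending=1
Byte[2]=BF: continuation. acc=(acc<<6)|0x3F=0x647F, pending=0
Byte[3]=E0: 3-byte lead. pending=2, acc=0x0

Answer: 2 0x0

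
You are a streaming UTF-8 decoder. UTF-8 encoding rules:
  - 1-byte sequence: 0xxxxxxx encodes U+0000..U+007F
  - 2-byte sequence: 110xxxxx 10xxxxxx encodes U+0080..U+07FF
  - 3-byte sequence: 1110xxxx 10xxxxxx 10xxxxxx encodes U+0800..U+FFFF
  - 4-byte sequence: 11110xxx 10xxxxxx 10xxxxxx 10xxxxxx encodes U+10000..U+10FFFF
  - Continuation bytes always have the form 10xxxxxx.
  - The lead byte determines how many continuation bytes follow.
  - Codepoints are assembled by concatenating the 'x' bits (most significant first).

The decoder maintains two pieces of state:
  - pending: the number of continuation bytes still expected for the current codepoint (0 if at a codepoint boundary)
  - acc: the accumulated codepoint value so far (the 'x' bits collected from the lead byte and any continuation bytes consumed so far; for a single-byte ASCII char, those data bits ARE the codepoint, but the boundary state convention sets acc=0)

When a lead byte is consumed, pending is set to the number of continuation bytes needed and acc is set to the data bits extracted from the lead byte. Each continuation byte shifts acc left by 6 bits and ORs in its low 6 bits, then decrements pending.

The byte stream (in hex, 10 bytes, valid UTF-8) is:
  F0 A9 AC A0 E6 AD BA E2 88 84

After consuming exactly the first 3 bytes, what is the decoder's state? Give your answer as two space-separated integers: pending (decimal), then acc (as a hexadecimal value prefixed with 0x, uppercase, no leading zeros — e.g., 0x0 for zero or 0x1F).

Answer: 1 0xA6C

Derivation:
Byte[0]=F0: 4-byte lead. pending=3, acc=0x0
Byte[1]=A9: continuation. acc=(acc<<6)|0x29=0x29, pending=2
Byte[2]=AC: continuation. acc=(acc<<6)|0x2C=0xA6C, pending=1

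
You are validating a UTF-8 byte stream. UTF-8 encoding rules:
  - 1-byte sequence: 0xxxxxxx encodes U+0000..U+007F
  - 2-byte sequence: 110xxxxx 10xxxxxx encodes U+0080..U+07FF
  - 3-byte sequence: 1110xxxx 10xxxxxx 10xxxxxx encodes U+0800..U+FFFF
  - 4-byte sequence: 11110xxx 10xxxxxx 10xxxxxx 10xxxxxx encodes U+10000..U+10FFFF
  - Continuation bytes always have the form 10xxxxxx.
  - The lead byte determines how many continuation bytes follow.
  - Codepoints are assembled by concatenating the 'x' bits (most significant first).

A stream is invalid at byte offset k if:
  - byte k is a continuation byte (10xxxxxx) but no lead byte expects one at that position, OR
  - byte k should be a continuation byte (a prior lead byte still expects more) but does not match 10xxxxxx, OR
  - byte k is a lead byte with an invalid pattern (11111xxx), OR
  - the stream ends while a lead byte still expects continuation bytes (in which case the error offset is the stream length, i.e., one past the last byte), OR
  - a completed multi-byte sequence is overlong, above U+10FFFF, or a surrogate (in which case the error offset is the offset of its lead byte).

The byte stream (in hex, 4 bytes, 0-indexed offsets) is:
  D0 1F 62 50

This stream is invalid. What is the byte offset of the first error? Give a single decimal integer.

Answer: 1

Derivation:
Byte[0]=D0: 2-byte lead, need 1 cont bytes. acc=0x10
Byte[1]=1F: expected 10xxxxxx continuation. INVALID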